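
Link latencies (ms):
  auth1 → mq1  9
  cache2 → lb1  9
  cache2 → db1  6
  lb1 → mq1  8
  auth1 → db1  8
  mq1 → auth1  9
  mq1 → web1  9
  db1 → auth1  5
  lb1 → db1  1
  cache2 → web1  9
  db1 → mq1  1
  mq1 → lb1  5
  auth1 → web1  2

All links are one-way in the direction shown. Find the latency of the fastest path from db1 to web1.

7

Paths from db1 to web1:
db1 → auth1 → mq1 → web1: 5 + 9 + 9 = 23
db1 → auth1 → web1: 5 + 2 = 7
db1 → mq1 → web1: 1 + 9 = 10
db1 → mq1 → auth1 → web1: 1 + 9 + 2 = 12
Shortest: 7 ms.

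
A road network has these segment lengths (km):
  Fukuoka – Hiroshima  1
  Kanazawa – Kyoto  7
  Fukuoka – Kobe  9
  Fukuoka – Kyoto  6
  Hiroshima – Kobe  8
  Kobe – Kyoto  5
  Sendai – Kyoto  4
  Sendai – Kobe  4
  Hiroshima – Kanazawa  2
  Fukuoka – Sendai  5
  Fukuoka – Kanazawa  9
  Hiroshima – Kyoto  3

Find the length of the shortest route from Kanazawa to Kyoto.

A few of the Kanazawa→Kyoto routes:
Kanazawa → Hiroshima → Fukuoka → Sendai → Kyoto: 2 + 1 + 5 + 4 = 12
Kanazawa → Hiroshima → Kobe → Kyoto: 2 + 8 + 5 = 15
Kanazawa → Fukuoka → Hiroshima → Kyoto: 9 + 1 + 3 = 13
Kanazawa → Kyoto: 7
Kanazawa → Hiroshima → Kyoto: 2 + 3 = 5
Kanazawa → Hiroshima → Fukuoka → Kyoto: 2 + 1 + 6 = 9
The minimum is 5 km.

5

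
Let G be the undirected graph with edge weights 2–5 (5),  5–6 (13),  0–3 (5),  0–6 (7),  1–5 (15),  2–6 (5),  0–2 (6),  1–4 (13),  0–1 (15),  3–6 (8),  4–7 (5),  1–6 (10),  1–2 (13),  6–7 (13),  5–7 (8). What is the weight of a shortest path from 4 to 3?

26

Comparing a few candidate routes:
4-7-6-3: 5 + 13 + 8 = 26
4-7-5-2-0-3: 5 + 8 + 5 + 6 + 5 = 29
4-7-6-0-3: 5 + 13 + 7 + 5 = 30
4-1-6-3: 13 + 10 + 8 = 31
Best route has total 26.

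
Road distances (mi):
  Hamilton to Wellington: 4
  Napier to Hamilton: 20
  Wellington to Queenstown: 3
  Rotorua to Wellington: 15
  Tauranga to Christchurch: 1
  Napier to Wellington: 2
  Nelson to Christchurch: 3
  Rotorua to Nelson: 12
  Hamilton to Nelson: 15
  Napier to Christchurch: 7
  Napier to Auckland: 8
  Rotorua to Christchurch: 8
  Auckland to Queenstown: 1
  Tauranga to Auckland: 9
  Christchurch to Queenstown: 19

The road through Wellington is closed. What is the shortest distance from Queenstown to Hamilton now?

29

Checking several routes:
Queenstown→Auckland→Tauranga→Christchurch→Napier→Hamilton: 1 + 9 + 1 + 7 + 20 = 38
Queenstown→Auckland→Napier→Hamilton: 1 + 8 + 20 = 29
Queenstown→Auckland→Tauranga→Christchurch→Nelson→Hamilton: 1 + 9 + 1 + 3 + 15 = 29
Queenstown→Auckland→Tauranga→Christchurch→Rotorua→Nelson→Hamilton: 1 + 9 + 1 + 8 + 12 + 15 = 46
Queenstown→Auckland→Napier→Christchurch→Nelson→Hamilton: 1 + 8 + 7 + 3 + 15 = 34
Queenstown→Christchurch→Nelson→Hamilton: 19 + 3 + 15 = 37
The minimum is 29 mi.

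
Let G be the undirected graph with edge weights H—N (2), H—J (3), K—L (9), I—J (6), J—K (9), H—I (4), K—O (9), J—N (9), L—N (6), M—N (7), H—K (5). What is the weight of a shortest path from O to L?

A few of the O→L routes:
O -> K -> L: 9 + 9 = 18
O -> K -> J -> N -> L: 9 + 9 + 9 + 6 = 33
O -> K -> J -> H -> N -> L: 9 + 9 + 3 + 2 + 6 = 29
O -> K -> H -> J -> N -> L: 9 + 5 + 3 + 9 + 6 = 32
O -> K -> J -> I -> H -> N -> L: 9 + 9 + 6 + 4 + 2 + 6 = 36
O -> K -> H -> N -> L: 9 + 5 + 2 + 6 = 22
Best route has total 18.

18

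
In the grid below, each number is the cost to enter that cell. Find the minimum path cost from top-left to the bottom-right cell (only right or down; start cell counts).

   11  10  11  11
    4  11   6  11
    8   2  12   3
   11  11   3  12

51

One optimal route is (0,0) → (1,0) → (2,0) → (2,1) → (3,1) → (3,2) → (3,3).
Its cost is 11 + 4 + 8 + 2 + 11 + 3 + 12 = 51.
(Top row then right column would cost 69.)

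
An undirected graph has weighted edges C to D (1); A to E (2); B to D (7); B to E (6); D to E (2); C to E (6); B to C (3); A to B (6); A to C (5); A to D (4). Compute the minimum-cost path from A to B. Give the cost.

6

Checking several routes:
A → E → B: 2 + 6 = 8
A → B: 6
A → D → C → B: 4 + 1 + 3 = 8
A → E → D → C → B: 2 + 2 + 1 + 3 = 8
The minimum is 6.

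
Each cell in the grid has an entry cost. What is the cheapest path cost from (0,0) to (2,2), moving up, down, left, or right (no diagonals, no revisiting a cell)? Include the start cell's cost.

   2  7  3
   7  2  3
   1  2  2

14

Path (0,0) → (1,0) → (2,0) → (2,1) → (2,2): 2 + 7 + 1 + 2 + 2 = 14.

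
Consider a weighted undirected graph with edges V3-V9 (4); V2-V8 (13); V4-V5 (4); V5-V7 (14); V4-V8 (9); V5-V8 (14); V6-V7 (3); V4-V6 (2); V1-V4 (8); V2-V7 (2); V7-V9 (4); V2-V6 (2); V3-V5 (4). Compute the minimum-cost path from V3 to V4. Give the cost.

8

Some routes from V3 to V4:
V3 -> V9 -> V7 -> V2 -> V6 -> V4: 4 + 4 + 2 + 2 + 2 = 14
V3 -> V5 -> V7 -> V2 -> V6 -> V4: 4 + 14 + 2 + 2 + 2 = 24
V3 -> V5 -> V4: 4 + 4 = 8
V3 -> V5 -> V7 -> V6 -> V4: 4 + 14 + 3 + 2 = 23
V3 -> V9 -> V7 -> V6 -> V4: 4 + 4 + 3 + 2 = 13
Shortest: 8.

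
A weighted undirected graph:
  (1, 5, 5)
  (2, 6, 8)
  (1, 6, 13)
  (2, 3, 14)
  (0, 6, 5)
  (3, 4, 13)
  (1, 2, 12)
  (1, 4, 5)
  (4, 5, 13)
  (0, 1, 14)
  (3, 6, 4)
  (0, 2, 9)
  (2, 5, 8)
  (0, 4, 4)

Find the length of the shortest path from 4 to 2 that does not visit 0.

17

Comparing a few candidate routes:
4 → 1 → 5 → 2: 5 + 5 + 8 = 18
4 → 3 → 6 → 2: 13 + 4 + 8 = 25
4 → 1 → 6 → 2: 5 + 13 + 8 = 26
4 → 1 → 2: 5 + 12 = 17
4 → 5 → 2: 13 + 8 = 21
The minimum is 17.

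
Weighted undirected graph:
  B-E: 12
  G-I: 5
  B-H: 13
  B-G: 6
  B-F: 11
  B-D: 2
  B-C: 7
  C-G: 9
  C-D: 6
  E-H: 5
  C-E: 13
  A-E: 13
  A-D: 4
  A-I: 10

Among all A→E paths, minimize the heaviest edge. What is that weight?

Some routes from A to E:
A → D → C → B → E: max(4, 6, 7, 12) = 12
A → I → G → C → D → B → E: max(10, 5, 9, 6, 2, 12) = 12
A → D → B → E: max(4, 2, 12) = 12
A → I → G → B → E: max(10, 5, 6, 12) = 12
A → D → C → G → B → E: max(4, 6, 9, 6, 12) = 12
Smallest bottleneck: 12.

12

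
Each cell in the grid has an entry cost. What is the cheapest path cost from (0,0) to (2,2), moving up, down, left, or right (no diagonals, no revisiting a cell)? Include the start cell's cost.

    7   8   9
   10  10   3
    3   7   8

35

Take (0,0)→(0,1)→(0,2)→(1,2)→(2,2) for a total of 7 + 8 + 9 + 3 + 8 = 35.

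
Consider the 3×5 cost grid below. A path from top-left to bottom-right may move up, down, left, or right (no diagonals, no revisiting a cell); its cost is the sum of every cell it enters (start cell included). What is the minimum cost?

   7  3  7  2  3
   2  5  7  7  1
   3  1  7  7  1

Best path: r0c0→r0c1→r0c2→r0c3→r0c4→r1c4→r2c4
Cost: 7 + 3 + 7 + 2 + 3 + 1 + 1 = 24

24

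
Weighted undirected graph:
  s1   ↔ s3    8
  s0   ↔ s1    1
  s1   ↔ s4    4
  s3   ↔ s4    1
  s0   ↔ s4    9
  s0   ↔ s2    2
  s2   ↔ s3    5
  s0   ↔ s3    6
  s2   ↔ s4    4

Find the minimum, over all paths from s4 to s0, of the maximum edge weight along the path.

Checking several routes:
s4→s3→s0: max(1, 6) = 6
s4→s1→s0: max(4, 1) = 4
s4→s3→s2→s0: max(1, 5, 2) = 5
s4→s2→s0: max(4, 2) = 4
Best route has worst link 4.

4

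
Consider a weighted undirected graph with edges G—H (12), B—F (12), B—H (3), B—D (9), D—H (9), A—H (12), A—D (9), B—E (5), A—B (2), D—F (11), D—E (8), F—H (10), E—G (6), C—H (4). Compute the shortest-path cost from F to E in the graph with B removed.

19

Checking several routes:
F→H→D→E: 10 + 9 + 8 = 27
F→D→H→G→E: 11 + 9 + 12 + 6 = 38
F→H→G→E: 10 + 12 + 6 = 28
F→D→E: 11 + 8 = 19
The minimum is 19.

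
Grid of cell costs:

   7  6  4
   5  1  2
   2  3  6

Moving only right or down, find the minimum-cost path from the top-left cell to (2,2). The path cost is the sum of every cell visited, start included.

Cheapest: [0,0] [1,0] [1,1] [1,2] [2,2]
  7 + 5 + 1 + 2 + 6 = 21

21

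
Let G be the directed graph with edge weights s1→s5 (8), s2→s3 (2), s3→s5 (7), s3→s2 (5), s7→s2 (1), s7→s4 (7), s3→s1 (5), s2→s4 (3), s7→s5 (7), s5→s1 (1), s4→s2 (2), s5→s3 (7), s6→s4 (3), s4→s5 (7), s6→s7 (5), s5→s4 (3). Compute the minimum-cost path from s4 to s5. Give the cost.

7

Paths from s4 to s5:
s4 → s5: 7
s4 → s2 → s3 → s1 → s5: 2 + 2 + 5 + 8 = 17
s4 → s2 → s3 → s5: 2 + 2 + 7 = 11
Best route has total 7.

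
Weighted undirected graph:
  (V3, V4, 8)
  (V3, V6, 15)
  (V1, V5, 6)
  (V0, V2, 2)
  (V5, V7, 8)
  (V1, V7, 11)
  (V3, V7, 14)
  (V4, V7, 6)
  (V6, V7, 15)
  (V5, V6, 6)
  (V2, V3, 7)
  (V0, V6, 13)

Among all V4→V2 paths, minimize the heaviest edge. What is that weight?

8

Checking several routes:
V4→V7→V5→V6→V0→V2: max(6, 8, 6, 13, 2) = 13
V4→V3→V2: max(8, 7) = 8
V4→V7→V1→V5→V6→V0→V2: max(6, 11, 6, 6, 13, 2) = 13
V4→V7→V3→V2: max(6, 14, 7) = 14
V4→V3→V7→V5→V6→V0→V2: max(8, 14, 8, 6, 13, 2) = 14
The minimum achievable maximum is 8.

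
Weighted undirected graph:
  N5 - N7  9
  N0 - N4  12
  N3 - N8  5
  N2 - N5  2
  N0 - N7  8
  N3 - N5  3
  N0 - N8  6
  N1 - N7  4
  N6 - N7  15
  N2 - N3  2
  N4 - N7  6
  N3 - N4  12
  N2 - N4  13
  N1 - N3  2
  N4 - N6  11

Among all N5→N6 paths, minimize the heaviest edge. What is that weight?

Comparing a few candidate routes:
N5 → N7 → N1 → N3 → N4 → N6: max(9, 4, 2, 12, 11) = 12
N5 → N2 → N3 → N1 → N7 → N4 → N6: max(2, 2, 2, 4, 6, 11) = 11
N5 → N3 → N1 → N7 → N4 → N6: max(3, 2, 4, 6, 11) = 11
N5 → N3 → N8 → N0 → N7 → N4 → N6: max(3, 5, 6, 8, 6, 11) = 11
N5 → N7 → N4 → N6: max(9, 6, 11) = 11
N5 → N2 → N3 → N8 → N0 → N7 → N4 → N6: max(2, 2, 5, 6, 8, 6, 11) = 11
Best route has worst link 11.

11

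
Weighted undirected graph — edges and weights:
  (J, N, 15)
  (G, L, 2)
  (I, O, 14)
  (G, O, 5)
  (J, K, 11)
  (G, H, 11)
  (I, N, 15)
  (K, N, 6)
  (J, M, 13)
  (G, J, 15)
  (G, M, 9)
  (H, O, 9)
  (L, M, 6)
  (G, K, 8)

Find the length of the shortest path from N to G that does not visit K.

30

Paths from N to G avoiding K:
N - J - G: 15 + 15 = 30
N - J - M - L - G: 15 + 13 + 6 + 2 = 36
N - I - O - H - G: 15 + 14 + 9 + 11 = 49
N - J - M - G: 15 + 13 + 9 = 37
N - I - O - G: 15 + 14 + 5 = 34
The minimum is 30.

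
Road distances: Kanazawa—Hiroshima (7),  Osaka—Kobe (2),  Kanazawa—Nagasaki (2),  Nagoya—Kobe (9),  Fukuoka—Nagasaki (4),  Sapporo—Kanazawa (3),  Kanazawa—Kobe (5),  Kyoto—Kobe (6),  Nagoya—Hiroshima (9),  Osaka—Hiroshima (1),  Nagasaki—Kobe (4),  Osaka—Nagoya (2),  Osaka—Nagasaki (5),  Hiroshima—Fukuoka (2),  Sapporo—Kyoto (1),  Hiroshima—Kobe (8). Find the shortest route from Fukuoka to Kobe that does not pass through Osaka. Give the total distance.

Comparing a few candidate routes:
Fukuoka → Nagasaki → Kanazawa → Kobe: 4 + 2 + 5 = 11
Fukuoka → Hiroshima → Kobe: 2 + 8 = 10
Fukuoka → Hiroshima → Kanazawa → Kobe: 2 + 7 + 5 = 14
Fukuoka → Nagasaki → Kobe: 4 + 4 = 8
Best route has total 8.

8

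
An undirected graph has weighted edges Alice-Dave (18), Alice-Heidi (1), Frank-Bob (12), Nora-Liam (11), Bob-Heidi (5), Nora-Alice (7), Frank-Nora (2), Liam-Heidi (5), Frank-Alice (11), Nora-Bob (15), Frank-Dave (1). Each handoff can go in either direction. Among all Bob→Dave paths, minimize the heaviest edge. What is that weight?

7

Comparing a few candidate routes:
Bob→Heidi→Alice→Nora→Frank→Dave: max(5, 1, 7, 2, 1) = 7
Bob→Heidi→Liam→Nora→Alice→Frank→Dave: max(5, 5, 11, 7, 11, 1) = 11
Bob→Heidi→Alice→Frank→Dave: max(5, 1, 11, 1) = 11
Bob→Heidi→Liam→Nora→Frank→Dave: max(5, 5, 11, 2, 1) = 11
Best route has worst link 7.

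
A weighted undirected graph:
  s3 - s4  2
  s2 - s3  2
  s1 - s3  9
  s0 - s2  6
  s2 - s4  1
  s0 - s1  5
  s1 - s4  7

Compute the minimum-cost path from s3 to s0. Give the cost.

Some routes from s3 to s0:
s3 -> s4 -> s2 -> s0: 2 + 1 + 6 = 9
s3 -> s1 -> s0: 9 + 5 = 14
s3 -> s2 -> s0: 2 + 6 = 8
s3 -> s4 -> s1 -> s0: 2 + 7 + 5 = 14
Best route has total 8.

8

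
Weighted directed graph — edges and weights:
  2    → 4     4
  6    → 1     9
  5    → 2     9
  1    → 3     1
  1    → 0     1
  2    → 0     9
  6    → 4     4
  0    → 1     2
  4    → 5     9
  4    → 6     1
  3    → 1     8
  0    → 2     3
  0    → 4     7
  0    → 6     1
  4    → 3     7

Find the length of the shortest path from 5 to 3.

Comparing a few candidate routes:
5→2→4→6→1→3: 9 + 4 + 1 + 9 + 1 = 24
5→2→4→3: 9 + 4 + 7 = 20
5→2→0→1→3: 9 + 9 + 2 + 1 = 21
Best route has total 20.

20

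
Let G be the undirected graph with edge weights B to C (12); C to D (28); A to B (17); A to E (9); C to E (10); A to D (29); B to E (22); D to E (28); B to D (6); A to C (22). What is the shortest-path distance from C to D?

18

A few of the C→D routes:
C-E-A-B-D: 10 + 9 + 17 + 6 = 42
C-B-D: 12 + 6 = 18
C-E-D: 10 + 28 = 38
C-D: 28
C-E-B-D: 10 + 22 + 6 = 38
C-A-B-D: 22 + 17 + 6 = 45
Shortest: 18.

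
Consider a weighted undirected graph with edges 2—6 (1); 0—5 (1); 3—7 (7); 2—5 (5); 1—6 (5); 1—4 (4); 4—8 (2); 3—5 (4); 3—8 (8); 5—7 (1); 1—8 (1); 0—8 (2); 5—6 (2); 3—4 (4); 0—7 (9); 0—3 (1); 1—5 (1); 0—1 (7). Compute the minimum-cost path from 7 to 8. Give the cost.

3

Comparing a few candidate routes:
7→5→3→0→8: 1 + 4 + 1 + 2 = 8
7→5→1→4→8: 1 + 1 + 4 + 2 = 8
7→5→0→8: 1 + 1 + 2 = 4
7→5→1→8: 1 + 1 + 1 = 3
Best route has total 3.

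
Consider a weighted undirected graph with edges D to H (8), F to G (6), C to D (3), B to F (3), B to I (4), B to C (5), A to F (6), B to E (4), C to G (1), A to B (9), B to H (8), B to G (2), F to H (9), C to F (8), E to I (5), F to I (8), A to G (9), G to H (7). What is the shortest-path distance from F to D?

9

Checking several routes:
F-B-G-C-D: 3 + 2 + 1 + 3 = 9
F-B-C-D: 3 + 5 + 3 = 11
F-C-D: 8 + 3 = 11
F-G-C-D: 6 + 1 + 3 = 10
F-G-B-C-D: 6 + 2 + 5 + 3 = 16
The minimum is 9.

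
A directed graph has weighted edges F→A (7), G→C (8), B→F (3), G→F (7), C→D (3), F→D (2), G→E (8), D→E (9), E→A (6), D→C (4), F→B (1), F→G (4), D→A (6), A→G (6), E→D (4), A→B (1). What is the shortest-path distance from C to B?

10

Paths from C to B:
C → D → E → A → B: 3 + 9 + 6 + 1 = 19
C → D → E → A → G → F → B: 3 + 9 + 6 + 6 + 7 + 1 = 32
C → D → A → B: 3 + 6 + 1 = 10
C → D → A → G → F → B: 3 + 6 + 6 + 7 + 1 = 23
Shortest: 10.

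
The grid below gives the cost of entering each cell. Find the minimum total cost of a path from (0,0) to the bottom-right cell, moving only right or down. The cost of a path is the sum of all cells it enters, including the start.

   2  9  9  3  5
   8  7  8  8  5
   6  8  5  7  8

41

Path r0c0 → r0c1 → r0c2 → r0c3 → r0c4 → r1c4 → r2c4: 2 + 9 + 9 + 3 + 5 + 5 + 8 = 41.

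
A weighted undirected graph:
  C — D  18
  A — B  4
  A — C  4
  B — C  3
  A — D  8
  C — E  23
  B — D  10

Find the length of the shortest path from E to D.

Paths from E to D:
E → C → B → A → D: 23 + 3 + 4 + 8 = 38
E → C → A → B → D: 23 + 4 + 4 + 10 = 41
E → C → A → D: 23 + 4 + 8 = 35
E → C → B → D: 23 + 3 + 10 = 36
E → C → D: 23 + 18 = 41
Shortest: 35.

35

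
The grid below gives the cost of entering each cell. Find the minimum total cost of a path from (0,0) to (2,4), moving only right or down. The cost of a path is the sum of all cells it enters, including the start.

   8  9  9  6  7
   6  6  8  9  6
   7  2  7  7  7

43

Cheapest: r0c0 r1c0 r1c1 r2c1 r2c2 r2c3 r2c4
  8 + 6 + 6 + 2 + 7 + 7 + 7 = 43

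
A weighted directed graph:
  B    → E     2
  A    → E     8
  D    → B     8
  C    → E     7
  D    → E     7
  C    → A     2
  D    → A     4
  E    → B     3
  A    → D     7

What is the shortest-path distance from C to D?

Routes from C to D:
C -> A -> D: 2 + 7 = 9
The minimum is 9.

9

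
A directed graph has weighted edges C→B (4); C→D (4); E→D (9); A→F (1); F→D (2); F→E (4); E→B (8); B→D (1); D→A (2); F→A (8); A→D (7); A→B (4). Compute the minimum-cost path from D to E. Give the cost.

7

Routes from D to E:
D-A-F-E: 2 + 1 + 4 = 7
Best route has total 7.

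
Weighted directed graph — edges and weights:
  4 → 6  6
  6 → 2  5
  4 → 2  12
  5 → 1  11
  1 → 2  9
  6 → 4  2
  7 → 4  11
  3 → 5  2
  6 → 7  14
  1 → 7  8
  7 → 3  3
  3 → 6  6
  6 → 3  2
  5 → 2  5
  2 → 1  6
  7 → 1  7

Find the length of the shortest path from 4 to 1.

A few of the 4→1 routes:
4 -> 6 -> 3 -> 5 -> 2 -> 1: 6 + 2 + 2 + 5 + 6 = 21
4 -> 6 -> 7 -> 1: 6 + 14 + 7 = 27
4 -> 6 -> 2 -> 1: 6 + 5 + 6 = 17
4 -> 6 -> 3 -> 5 -> 1: 6 + 2 + 2 + 11 = 21
4 -> 2 -> 1: 12 + 6 = 18
Shortest: 17.

17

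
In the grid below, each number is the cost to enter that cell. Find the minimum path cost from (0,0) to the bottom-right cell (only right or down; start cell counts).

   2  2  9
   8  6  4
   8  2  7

19

Take r0c0 -> r0c1 -> r1c1 -> r2c1 -> r2c2 for a total of 2 + 2 + 6 + 2 + 7 = 19.
(Top row then right column would cost 24.)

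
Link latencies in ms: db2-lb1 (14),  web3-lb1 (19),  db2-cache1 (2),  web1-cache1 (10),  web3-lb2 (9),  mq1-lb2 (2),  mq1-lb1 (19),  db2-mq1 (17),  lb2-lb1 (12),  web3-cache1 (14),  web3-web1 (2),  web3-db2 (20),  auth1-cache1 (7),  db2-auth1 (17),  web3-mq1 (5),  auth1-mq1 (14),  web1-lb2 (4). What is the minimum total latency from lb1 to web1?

Comparing a few candidate routes:
lb1-web3-web1: 19 + 2 = 21
lb1-db2-cache1-web1: 14 + 2 + 10 = 26
lb1-lb2-mq1-web3-web1: 12 + 2 + 5 + 2 = 21
lb1-mq1-lb2-web1: 19 + 2 + 4 = 25
lb1-lb2-web1: 12 + 4 = 16
lb1-lb2-web3-web1: 12 + 9 + 2 = 23
Best route has total 16 ms.

16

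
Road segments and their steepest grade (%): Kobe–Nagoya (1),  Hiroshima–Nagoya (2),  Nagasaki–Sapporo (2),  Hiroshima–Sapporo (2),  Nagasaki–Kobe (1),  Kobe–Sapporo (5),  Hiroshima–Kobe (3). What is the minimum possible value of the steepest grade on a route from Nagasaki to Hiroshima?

2

Some routes from Nagasaki to Hiroshima:
Nagasaki→Sapporo→Hiroshima: max(2, 2) = 2
Nagasaki→Kobe→Nagoya→Hiroshima: max(1, 1, 2) = 2
Nagasaki→Kobe→Hiroshima: max(1, 3) = 3
Best route has worst link 2%.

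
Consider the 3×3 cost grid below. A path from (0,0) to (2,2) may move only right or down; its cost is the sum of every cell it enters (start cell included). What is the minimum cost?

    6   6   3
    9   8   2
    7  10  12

Take (0,0) (0,1) (0,2) (1,2) (2,2) for a total of 6 + 6 + 3 + 2 + 12 = 29.

29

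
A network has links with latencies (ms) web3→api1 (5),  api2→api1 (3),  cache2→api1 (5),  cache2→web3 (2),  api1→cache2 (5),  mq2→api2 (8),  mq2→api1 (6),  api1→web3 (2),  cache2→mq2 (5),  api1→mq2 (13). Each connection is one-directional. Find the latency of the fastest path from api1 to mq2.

Candidate routes:
api1 - cache2 - mq2: 5 + 5 = 10
api1 - mq2: 13
Shortest: 10 ms.

10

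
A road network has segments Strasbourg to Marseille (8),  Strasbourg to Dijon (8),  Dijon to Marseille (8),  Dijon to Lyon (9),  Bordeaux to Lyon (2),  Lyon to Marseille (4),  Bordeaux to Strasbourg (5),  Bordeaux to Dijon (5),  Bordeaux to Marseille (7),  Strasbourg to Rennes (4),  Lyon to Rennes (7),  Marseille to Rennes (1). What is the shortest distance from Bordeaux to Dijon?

Checking several routes:
Bordeaux→Strasbourg→Dijon: 5 + 8 = 13
Bordeaux→Dijon: 5
Bordeaux→Lyon→Dijon: 2 + 9 = 11
Best route has total 5 mi.

5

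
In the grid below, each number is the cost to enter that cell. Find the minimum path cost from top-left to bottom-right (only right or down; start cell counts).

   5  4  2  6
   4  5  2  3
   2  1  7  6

Path r0c0 -> r0c1 -> r0c2 -> r1c2 -> r1c3 -> r2c3: 5 + 4 + 2 + 2 + 3 + 6 = 22.
For comparison, the top-then-right route costs 26.

22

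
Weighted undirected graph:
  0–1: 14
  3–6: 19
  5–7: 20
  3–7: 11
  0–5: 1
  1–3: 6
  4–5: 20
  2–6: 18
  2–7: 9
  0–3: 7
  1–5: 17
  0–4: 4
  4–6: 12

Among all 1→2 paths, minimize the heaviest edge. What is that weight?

Comparing a few candidate routes:
1-3-7-2: max(6, 11, 9) = 11
1-5-0-3-7-2: max(17, 1, 7, 11, 9) = 17
1-0-4-6-2: max(14, 4, 12, 18) = 18
1-0-3-7-2: max(14, 7, 11, 9) = 14
Best route has worst link 11.

11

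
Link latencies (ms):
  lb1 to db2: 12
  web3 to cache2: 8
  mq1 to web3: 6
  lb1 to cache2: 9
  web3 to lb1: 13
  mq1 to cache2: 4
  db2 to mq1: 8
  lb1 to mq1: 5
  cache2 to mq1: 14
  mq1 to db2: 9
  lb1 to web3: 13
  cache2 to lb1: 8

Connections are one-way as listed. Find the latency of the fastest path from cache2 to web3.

19

Comparing a few candidate routes:
cache2 - lb1 - mq1 - web3: 8 + 5 + 6 = 19
cache2 - mq1 - web3: 14 + 6 = 20
cache2 - lb1 - web3: 8 + 13 = 21
Shortest: 19 ms.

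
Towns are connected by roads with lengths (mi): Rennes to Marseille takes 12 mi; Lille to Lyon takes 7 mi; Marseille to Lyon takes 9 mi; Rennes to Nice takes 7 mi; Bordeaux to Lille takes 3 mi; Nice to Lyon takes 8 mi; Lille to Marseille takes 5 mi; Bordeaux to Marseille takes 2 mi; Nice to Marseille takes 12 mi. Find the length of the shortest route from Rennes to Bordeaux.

Checking several routes:
Rennes - Nice - Lyon - Lille - Bordeaux: 7 + 8 + 7 + 3 = 25
Rennes - Nice - Lyon - Marseille - Bordeaux: 7 + 8 + 9 + 2 = 26
Rennes - Nice - Marseille - Bordeaux: 7 + 12 + 2 = 21
Rennes - Marseille - Bordeaux: 12 + 2 = 14
Rennes - Marseille - Lille - Bordeaux: 12 + 5 + 3 = 20
Best route has total 14 mi.

14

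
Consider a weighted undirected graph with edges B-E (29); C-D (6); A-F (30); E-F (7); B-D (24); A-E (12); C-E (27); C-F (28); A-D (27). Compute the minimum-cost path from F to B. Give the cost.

36

Comparing a few candidate routes:
F -> A -> D -> B: 30 + 27 + 24 = 81
F -> E -> A -> D -> B: 7 + 12 + 27 + 24 = 70
F -> C -> D -> B: 28 + 6 + 24 = 58
F -> E -> B: 7 + 29 = 36
F -> E -> C -> D -> B: 7 + 27 + 6 + 24 = 64
F -> A -> E -> B: 30 + 12 + 29 = 71
The minimum is 36.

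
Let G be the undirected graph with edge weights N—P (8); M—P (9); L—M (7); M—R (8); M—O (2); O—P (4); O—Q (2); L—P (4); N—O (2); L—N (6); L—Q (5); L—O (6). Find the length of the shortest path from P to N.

6

Some routes from P to N:
P -> N: 8
P -> L -> O -> N: 4 + 6 + 2 = 12
P -> O -> N: 4 + 2 = 6
P -> L -> N: 4 + 6 = 10
Best route has total 6.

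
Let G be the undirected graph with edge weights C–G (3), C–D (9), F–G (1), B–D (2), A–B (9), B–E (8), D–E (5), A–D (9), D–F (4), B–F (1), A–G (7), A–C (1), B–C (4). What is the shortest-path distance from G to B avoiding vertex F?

7

Comparing a few candidate routes:
G -> C -> D -> B: 3 + 9 + 2 = 14
G -> A -> C -> B: 7 + 1 + 4 = 12
G -> C -> A -> D -> B: 3 + 1 + 9 + 2 = 15
G -> C -> A -> B: 3 + 1 + 9 = 13
G -> C -> B: 3 + 4 = 7
Best route has total 7.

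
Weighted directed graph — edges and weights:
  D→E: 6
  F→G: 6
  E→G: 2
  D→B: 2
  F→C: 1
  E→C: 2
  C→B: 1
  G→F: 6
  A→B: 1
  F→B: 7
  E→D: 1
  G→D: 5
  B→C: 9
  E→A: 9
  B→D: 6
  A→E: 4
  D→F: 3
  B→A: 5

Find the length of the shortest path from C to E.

10

Routes from C to E:
C → B → A → E: 1 + 5 + 4 = 10
C → B → D → E: 1 + 6 + 6 = 13
The minimum is 10.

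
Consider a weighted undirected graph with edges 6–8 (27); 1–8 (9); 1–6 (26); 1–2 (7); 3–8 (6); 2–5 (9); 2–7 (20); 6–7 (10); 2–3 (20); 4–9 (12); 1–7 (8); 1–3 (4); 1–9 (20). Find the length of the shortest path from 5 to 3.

20

A few of the 5→3 routes:
5-2-1-8-3: 9 + 7 + 9 + 6 = 31
5-2-1-3: 9 + 7 + 4 = 20
5-2-3: 9 + 20 = 29
Shortest: 20.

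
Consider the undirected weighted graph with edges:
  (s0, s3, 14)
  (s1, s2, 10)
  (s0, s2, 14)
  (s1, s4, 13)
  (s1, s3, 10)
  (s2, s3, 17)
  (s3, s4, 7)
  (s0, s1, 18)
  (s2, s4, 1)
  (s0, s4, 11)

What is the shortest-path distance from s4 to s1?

A few of the s4→s1 routes:
s4 → s2 → s3 → s1: 1 + 17 + 10 = 28
s4 → s1: 13
s4 → s2 → s1: 1 + 10 = 11
s4 → s0 → s1: 11 + 18 = 29
s4 → s3 → s1: 7 + 10 = 17
Best route has total 11.

11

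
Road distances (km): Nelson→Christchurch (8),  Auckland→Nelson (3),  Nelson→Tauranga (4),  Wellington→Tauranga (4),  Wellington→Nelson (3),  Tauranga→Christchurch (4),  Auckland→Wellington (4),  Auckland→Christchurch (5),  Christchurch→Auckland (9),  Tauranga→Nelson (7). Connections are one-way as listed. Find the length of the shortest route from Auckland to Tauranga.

Paths from Auckland to Tauranga:
Auckland→Wellington→Nelson→Tauranga: 4 + 3 + 4 = 11
Auckland→Nelson→Tauranga: 3 + 4 = 7
Auckland→Wellington→Tauranga: 4 + 4 = 8
The minimum is 7 km.

7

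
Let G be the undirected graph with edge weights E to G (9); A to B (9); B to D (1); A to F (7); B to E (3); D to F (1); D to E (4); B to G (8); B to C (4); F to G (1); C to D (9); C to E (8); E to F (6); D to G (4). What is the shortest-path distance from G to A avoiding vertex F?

14

Comparing a few candidate routes:
G→D→E→B→A: 4 + 4 + 3 + 9 = 20
G→E→D→B→A: 9 + 4 + 1 + 9 = 23
G→B→A: 8 + 9 = 17
G→D→C→B→A: 4 + 9 + 4 + 9 = 26
G→D→B→A: 4 + 1 + 9 = 14
G→E→B→A: 9 + 3 + 9 = 21
The minimum is 14.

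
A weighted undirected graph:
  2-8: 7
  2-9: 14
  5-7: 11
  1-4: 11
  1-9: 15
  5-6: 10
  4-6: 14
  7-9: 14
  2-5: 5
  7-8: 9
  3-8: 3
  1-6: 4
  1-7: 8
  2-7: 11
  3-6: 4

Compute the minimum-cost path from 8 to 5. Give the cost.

12

Comparing a few candidate routes:
8 - 3 - 6 - 5: 3 + 4 + 10 = 17
8 - 7 - 2 - 5: 9 + 11 + 5 = 25
8 - 7 - 5: 9 + 11 = 20
8 - 2 - 5: 7 + 5 = 12
8 - 2 - 7 - 5: 7 + 11 + 11 = 29
Shortest: 12.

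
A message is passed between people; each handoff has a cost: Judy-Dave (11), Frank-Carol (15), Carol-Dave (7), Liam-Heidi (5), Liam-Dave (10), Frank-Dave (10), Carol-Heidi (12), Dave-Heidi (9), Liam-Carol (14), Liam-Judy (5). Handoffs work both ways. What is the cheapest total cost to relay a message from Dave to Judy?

11

A few of the Dave→Judy routes:
Dave -> Heidi -> Liam -> Judy: 9 + 5 + 5 = 19
Dave -> Judy: 11
Dave -> Liam -> Judy: 10 + 5 = 15
Dave -> Carol -> Liam -> Judy: 7 + 14 + 5 = 26
Shortest: 11.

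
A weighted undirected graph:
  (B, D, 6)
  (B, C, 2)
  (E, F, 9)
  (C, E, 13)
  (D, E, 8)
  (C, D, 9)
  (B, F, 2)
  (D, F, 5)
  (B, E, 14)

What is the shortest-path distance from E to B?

11

Some routes from E to B:
E → D → F → B: 8 + 5 + 2 = 15
E → D → B: 8 + 6 = 14
E → B: 14
E → F → B: 9 + 2 = 11
Best route has total 11.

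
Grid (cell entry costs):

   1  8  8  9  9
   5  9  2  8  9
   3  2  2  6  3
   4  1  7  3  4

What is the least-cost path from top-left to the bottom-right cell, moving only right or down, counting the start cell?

Best path: (0,0) -> (1,0) -> (2,0) -> (2,1) -> (2,2) -> (2,3) -> (2,4) -> (3,4)
Cost: 1 + 5 + 3 + 2 + 2 + 6 + 3 + 4 = 26

26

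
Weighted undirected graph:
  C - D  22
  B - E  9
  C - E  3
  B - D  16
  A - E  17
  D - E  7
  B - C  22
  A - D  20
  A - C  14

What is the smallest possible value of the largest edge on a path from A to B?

14

Some routes from A to B:
A→E→B: max(17, 9) = 17
A→C→E→D→B: max(14, 3, 7, 16) = 16
A→C→E→B: max(14, 3, 9) = 14
Best route has worst link 14.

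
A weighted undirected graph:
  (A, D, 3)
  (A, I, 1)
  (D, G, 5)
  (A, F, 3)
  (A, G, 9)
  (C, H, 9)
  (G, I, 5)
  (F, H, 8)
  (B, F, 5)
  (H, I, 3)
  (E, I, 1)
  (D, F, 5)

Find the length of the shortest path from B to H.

Checking several routes:
B-F-D-A-I-H: 5 + 5 + 3 + 1 + 3 = 17
B-F-A-D-G-I-H: 5 + 3 + 3 + 5 + 5 + 3 = 24
B-F-A-I-H: 5 + 3 + 1 + 3 = 12
B-F-D-G-I-H: 5 + 5 + 5 + 5 + 3 = 23
B-F-H: 5 + 8 = 13
Best route has total 12.

12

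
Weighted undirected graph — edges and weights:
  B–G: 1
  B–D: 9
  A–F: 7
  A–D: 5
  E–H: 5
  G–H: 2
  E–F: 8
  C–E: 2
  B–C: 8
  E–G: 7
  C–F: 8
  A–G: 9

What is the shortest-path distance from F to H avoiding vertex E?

18

Checking several routes:
F→C→B→G→H: 8 + 8 + 1 + 2 = 19
F→A→D→B→G→H: 7 + 5 + 9 + 1 + 2 = 24
F→A→G→H: 7 + 9 + 2 = 18
Best route has total 18.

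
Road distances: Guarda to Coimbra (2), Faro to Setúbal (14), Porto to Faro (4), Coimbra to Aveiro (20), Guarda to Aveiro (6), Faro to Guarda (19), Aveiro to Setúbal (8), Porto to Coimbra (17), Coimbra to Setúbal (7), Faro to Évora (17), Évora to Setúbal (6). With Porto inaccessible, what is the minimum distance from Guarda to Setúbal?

9

A few of the Guarda→Setúbal routes:
Guarda → Aveiro → Coimbra → Setúbal: 6 + 20 + 7 = 33
Guarda → Coimbra → Aveiro → Setúbal: 2 + 20 + 8 = 30
Guarda → Coimbra → Setúbal: 2 + 7 = 9
Guarda → Aveiro → Setúbal: 6 + 8 = 14
Shortest: 9.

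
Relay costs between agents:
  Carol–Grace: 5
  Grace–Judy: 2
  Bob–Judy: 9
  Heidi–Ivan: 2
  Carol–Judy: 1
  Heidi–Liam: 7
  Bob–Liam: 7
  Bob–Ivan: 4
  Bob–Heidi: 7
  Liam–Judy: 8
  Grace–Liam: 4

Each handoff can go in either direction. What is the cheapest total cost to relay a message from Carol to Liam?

A few of the Carol→Liam routes:
Carol → Judy → Liam: 1 + 8 = 9
Carol → Grace → Judy → Liam: 5 + 2 + 8 = 15
Carol → Judy → Grace → Liam: 1 + 2 + 4 = 7
Carol → Judy → Bob → Liam: 1 + 9 + 7 = 17
Carol → Grace → Liam: 5 + 4 = 9
The minimum is 7.

7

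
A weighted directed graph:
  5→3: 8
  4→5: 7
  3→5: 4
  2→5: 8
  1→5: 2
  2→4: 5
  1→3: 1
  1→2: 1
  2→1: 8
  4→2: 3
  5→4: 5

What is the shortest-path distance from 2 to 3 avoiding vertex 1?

Routes from 2 to 3 avoiding 1:
2 - 5 - 3: 8 + 8 = 16
2 - 4 - 5 - 3: 5 + 7 + 8 = 20
Best route has total 16.

16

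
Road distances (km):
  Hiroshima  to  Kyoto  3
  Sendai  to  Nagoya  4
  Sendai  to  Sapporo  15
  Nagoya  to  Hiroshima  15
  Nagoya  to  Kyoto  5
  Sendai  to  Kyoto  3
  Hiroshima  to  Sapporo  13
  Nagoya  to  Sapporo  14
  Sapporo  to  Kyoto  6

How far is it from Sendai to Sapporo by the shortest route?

Comparing a few candidate routes:
Sendai -> Nagoya -> Kyoto -> Sapporo: 4 + 5 + 6 = 15
Sendai -> Nagoya -> Sapporo: 4 + 14 = 18
Sendai -> Kyoto -> Sapporo: 3 + 6 = 9
Sendai -> Sapporo: 15
Best route has total 9 km.

9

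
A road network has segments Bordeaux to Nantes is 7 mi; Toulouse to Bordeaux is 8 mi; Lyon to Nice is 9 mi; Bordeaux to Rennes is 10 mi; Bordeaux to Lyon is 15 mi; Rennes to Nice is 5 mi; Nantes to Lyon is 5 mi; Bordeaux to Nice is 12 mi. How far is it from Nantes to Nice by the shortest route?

Some routes from Nantes to Nice:
Nantes → Bordeaux → Nice: 7 + 12 = 19
Nantes → Bordeaux → Lyon → Nice: 7 + 15 + 9 = 31
Nantes → Bordeaux → Rennes → Nice: 7 + 10 + 5 = 22
Nantes → Lyon → Nice: 5 + 9 = 14
Shortest: 14 mi.

14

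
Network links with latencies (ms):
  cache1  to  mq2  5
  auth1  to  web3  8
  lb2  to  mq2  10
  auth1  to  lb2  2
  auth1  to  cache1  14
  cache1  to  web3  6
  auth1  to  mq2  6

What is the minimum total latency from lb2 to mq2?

Routes from lb2 to mq2:
lb2 - auth1 - cache1 - mq2: 2 + 14 + 5 = 21
lb2 - auth1 - web3 - cache1 - mq2: 2 + 8 + 6 + 5 = 21
lb2 - mq2: 10
lb2 - auth1 - mq2: 2 + 6 = 8
Shortest: 8 ms.

8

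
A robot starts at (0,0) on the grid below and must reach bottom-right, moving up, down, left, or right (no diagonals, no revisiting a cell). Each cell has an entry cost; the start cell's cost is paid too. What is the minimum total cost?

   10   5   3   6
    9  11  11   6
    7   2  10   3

33

Cheapest: r0c0 r0c1 r0c2 r0c3 r1c3 r2c3
  10 + 5 + 3 + 6 + 6 + 3 = 33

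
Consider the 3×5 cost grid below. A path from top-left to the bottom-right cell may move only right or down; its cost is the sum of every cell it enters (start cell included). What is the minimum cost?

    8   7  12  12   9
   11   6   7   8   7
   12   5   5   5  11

47

Best path: r0c0→r0c1→r1c1→r2c1→r2c2→r2c3→r2c4
Cost: 8 + 7 + 6 + 5 + 5 + 5 + 11 = 47
For comparison, the top-then-right route costs 66.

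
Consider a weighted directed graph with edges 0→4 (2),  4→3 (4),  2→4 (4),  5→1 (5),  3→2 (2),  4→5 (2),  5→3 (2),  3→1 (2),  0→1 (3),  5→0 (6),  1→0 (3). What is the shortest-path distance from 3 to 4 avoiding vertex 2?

Routes from 3 to 4 avoiding 2:
3 → 1 → 0 → 4: 2 + 3 + 2 = 7
Shortest: 7.

7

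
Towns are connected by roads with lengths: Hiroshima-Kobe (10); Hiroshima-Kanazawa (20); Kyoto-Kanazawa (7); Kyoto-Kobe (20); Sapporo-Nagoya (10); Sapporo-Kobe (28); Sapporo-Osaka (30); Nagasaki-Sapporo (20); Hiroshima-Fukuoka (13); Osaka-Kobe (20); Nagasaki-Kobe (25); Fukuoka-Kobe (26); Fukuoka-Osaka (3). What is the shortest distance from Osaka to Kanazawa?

Some routes from Osaka to Kanazawa:
Osaka-Fukuoka-Hiroshima-Kanazawa: 3 + 13 + 20 = 36
Osaka-Kobe-Kyoto-Kanazawa: 20 + 20 + 7 = 47
Osaka-Kobe-Hiroshima-Kanazawa: 20 + 10 + 20 = 50
The minimum is 36.

36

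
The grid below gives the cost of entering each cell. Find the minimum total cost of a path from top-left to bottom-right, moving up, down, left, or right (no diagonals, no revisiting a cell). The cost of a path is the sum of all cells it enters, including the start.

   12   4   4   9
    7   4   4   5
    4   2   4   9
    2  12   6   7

39

Path (0,0) (0,1) (1,1) (2,1) (2,2) (3,2) (3,3): 12 + 4 + 4 + 2 + 4 + 6 + 7 = 39.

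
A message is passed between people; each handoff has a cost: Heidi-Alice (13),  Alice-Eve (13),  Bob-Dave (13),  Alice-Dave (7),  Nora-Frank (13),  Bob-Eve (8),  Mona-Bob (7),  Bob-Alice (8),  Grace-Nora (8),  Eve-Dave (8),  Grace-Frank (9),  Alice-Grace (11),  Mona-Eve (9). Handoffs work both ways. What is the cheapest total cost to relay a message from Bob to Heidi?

A few of the Bob→Heidi routes:
Bob → Eve → Alice → Heidi: 8 + 13 + 13 = 34
Bob → Alice → Heidi: 8 + 13 = 21
Bob → Eve → Dave → Alice → Heidi: 8 + 8 + 7 + 13 = 36
Bob → Dave → Alice → Heidi: 13 + 7 + 13 = 33
Bob → Mona → Eve → Dave → Alice → Heidi: 7 + 9 + 8 + 7 + 13 = 44
Bob → Mona → Eve → Alice → Heidi: 7 + 9 + 13 + 13 = 42
Shortest: 21.

21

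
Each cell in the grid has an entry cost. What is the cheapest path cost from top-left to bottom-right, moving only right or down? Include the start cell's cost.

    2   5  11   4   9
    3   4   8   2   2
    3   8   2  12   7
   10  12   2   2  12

34

Cheapest: r0c0→r1c0→r2c0→r2c1→r2c2→r3c2→r3c3→r3c4
  2 + 3 + 3 + 8 + 2 + 2 + 2 + 12 = 34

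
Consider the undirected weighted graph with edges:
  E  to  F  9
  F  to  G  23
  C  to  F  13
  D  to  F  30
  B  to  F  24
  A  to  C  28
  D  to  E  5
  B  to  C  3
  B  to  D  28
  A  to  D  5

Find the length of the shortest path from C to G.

36

Checking several routes:
C → B → D → F → G: 3 + 28 + 30 + 23 = 84
C → B → F → G: 3 + 24 + 23 = 50
C → A → D → F → G: 28 + 5 + 30 + 23 = 86
C → A → D → E → F → G: 28 + 5 + 5 + 9 + 23 = 70
C → B → D → E → F → G: 3 + 28 + 5 + 9 + 23 = 68
C → F → G: 13 + 23 = 36
Shortest: 36.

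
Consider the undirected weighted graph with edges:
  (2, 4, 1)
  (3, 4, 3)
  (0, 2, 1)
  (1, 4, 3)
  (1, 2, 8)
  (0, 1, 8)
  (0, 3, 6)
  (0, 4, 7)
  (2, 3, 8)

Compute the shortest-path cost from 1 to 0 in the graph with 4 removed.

Routes from 1 to 0 avoiding 4:
1-2-3-0: 8 + 8 + 6 = 22
1-0: 8
1-2-0: 8 + 1 = 9
The minimum is 8.

8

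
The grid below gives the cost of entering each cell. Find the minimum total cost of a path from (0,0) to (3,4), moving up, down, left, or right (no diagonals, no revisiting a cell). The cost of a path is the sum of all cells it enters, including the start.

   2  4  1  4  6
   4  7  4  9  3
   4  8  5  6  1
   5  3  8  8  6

Best path: (0,0) (0,1) (0,2) (0,3) (0,4) (1,4) (2,4) (3,4)
Cost: 2 + 4 + 1 + 4 + 6 + 3 + 1 + 6 = 27

27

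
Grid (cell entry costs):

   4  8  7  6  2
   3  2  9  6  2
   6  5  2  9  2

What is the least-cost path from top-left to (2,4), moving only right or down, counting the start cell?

Path r0c0 r1c0 r1c1 r2c1 r2c2 r2c3 r2c4: 4 + 3 + 2 + 5 + 2 + 9 + 2 = 27.

27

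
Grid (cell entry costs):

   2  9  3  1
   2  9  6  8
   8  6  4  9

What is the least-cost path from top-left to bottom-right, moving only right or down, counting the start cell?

31

Best path: [0,0]→[1,0]→[2,0]→[2,1]→[2,2]→[2,3]
Cost: 2 + 2 + 8 + 6 + 4 + 9 = 31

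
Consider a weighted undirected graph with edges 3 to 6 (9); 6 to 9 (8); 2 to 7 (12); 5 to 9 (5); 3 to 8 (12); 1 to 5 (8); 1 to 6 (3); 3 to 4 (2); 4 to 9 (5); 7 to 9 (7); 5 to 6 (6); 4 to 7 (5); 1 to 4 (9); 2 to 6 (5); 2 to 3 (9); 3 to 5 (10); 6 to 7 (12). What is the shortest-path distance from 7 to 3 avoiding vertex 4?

21

Checking several routes:
7 → 6 → 3: 12 + 9 = 21
7 → 2 → 3: 12 + 9 = 21
7 → 9 → 5 → 3: 7 + 5 + 10 = 22
The minimum is 21.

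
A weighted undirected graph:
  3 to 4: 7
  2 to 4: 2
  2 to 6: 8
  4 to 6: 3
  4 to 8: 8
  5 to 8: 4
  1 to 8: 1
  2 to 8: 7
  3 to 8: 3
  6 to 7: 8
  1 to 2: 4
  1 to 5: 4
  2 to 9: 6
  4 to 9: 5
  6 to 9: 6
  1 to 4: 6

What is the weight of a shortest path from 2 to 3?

8

Checking several routes:
2 - 4 - 3: 2 + 7 = 9
2 - 1 - 8 - 3: 4 + 1 + 3 = 8
2 - 8 - 3: 7 + 3 = 10
Shortest: 8.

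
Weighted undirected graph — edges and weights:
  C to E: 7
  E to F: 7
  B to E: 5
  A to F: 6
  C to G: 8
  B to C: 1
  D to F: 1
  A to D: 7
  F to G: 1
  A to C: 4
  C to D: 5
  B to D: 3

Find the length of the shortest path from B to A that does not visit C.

Routes from B to A avoiding C:
B → D → F → A: 3 + 1 + 6 = 10
B → E → F → D → A: 5 + 7 + 1 + 7 = 20
B → E → F → A: 5 + 7 + 6 = 18
B → D → A: 3 + 7 = 10
Best route has total 10.

10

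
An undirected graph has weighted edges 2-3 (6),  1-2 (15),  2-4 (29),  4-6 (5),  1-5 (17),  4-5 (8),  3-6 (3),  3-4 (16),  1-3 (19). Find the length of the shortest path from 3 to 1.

19

Checking several routes:
3-2-1: 6 + 15 = 21
3-6-4-5-1: 3 + 5 + 8 + 17 = 33
3-1: 19
Shortest: 19.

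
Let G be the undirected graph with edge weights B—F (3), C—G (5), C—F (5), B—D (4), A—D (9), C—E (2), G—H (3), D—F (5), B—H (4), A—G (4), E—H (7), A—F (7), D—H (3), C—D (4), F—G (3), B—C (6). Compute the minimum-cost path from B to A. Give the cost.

10

Checking several routes:
B - H - G - A: 4 + 3 + 4 = 11
B - F - G - A: 3 + 3 + 4 = 10
B - F - A: 3 + 7 = 10
Shortest: 10.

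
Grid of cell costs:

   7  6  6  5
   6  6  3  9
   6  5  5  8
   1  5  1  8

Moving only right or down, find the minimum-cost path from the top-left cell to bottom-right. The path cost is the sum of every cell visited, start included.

Best path: r0c0 → r1c0 → r2c0 → r3c0 → r3c1 → r3c2 → r3c3
Cost: 7 + 6 + 6 + 1 + 5 + 1 + 8 = 34
For comparison, the top-then-right route costs 49.

34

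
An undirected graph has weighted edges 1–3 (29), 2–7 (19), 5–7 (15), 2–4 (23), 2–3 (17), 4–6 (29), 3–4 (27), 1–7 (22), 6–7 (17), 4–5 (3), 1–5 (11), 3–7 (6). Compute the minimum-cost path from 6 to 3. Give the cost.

Checking several routes:
6 -> 7 -> 2 -> 3: 17 + 19 + 17 = 53
6 -> 7 -> 3: 17 + 6 = 23
6 -> 4 -> 5 -> 7 -> 3: 29 + 3 + 15 + 6 = 53
Shortest: 23.

23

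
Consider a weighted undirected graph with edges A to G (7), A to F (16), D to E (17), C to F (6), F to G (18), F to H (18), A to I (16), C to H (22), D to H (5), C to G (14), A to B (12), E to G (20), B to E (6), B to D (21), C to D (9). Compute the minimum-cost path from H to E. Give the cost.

A few of the H→E routes:
H -> D -> B -> E: 5 + 21 + 6 = 32
H -> D -> E: 5 + 17 = 22
H -> D -> C -> G -> E: 5 + 9 + 14 + 20 = 48
The minimum is 22.

22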